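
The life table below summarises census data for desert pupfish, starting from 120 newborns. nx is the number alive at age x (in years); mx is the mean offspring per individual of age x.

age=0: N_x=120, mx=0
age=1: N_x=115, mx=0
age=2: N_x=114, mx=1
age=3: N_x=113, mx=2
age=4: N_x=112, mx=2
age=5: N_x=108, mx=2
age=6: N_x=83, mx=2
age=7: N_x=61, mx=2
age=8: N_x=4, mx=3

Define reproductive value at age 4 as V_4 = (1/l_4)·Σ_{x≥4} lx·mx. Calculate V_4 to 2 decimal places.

lx = nx/n0 = nx/120: 1, 0.95833…, 0.95, 0.94167…, 0.93333…, 0.9, 0.69167…, 0.50833…, 0.03333…
lx·mx for x ≥ 4: 1.866667…, 1.8, 1.383333…, 1.016667…, 0.1… → sum = 6.166667…
V_4 = 6.166667… / l_4 = 6.166667… / 0.933333… = 6.607143… → 6.61

6.61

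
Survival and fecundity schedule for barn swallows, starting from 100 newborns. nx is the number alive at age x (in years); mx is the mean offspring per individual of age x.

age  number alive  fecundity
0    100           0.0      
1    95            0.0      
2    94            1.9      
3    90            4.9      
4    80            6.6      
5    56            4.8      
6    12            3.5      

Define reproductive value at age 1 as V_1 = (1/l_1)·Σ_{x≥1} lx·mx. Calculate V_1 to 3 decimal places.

15.352

lx = nx/n0 = nx/100: 1, 0.95, 0.94, 0.9, 0.8, 0.56, 0.12
lx·mx for x ≥ 1: 0, 1.786, 4.41, 5.28, 2.688, 0.42 → sum = 14.584
V_1 = 14.584 / l_1 = 14.584 / 0.95 = 15.351579… → 15.352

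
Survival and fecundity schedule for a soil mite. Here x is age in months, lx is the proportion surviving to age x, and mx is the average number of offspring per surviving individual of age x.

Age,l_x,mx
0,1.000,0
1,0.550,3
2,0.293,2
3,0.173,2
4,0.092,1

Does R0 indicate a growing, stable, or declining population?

growing

R0 = Σ lx·mx = 0 + 1.65 + 0.586 + 0.346 + 0.092 = 2.674
R0 > 1, so the population is growing.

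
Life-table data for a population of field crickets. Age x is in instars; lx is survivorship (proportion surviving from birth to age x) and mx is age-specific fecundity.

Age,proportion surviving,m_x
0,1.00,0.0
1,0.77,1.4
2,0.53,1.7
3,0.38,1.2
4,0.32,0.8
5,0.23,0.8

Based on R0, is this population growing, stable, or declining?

R0 = Σ lx·mx = 0 + 1.078 + 0.901 + 0.456 + 0.256 + 0.184 = 2.875
R0 > 1, so the population is growing.

growing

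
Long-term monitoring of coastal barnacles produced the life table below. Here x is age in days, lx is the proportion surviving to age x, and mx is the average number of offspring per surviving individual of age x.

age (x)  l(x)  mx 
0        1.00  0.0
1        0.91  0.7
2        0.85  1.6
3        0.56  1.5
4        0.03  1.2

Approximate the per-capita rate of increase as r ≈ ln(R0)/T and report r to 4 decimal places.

0.5036

R0 = Σ lx·mx = 0 + 0.637 + 1.36 + 0.84 + 0.036 = 2.873
Σ x·lx·mx = 6.021; T = 6.021/2.873 = 2.09572…
r ≈ ln(R0)/T = ln(2.873)/2.09572… = 0.503577… → 0.5036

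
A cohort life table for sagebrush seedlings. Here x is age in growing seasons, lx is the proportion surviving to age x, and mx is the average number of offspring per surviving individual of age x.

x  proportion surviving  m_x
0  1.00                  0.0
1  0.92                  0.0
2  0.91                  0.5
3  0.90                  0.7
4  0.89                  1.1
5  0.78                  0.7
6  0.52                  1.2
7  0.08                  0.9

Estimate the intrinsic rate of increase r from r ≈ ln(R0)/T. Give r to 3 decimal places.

0.289

R0 = Σ lx·mx = 0 + 0 + 0.455 + 0.63 + 0.979 + 0.546 + 0.624 + 0.072 = 3.306
Σ x·lx·mx = 13.694; T = 13.694/3.306 = 4.14217…
r ≈ ln(R0)/T = ln(3.306)/4.14217… = 0.28867… → 0.289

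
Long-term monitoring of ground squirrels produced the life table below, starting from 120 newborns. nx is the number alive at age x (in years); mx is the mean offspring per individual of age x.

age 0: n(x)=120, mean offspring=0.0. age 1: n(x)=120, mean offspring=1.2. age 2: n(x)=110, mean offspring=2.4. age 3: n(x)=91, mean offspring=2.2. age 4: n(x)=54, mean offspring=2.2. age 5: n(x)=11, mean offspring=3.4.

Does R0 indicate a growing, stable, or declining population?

lx = nx/n0 = nx/120: 1, 1, 0.91667…, 0.75833…, 0.45, 0.09167…
R0 = Σ lx·mx = 0 + 1.2 + 2.2… + 1.668333… + 0.99 + 0.311667… = 6.37…
R0 > 1, so the population is growing.

growing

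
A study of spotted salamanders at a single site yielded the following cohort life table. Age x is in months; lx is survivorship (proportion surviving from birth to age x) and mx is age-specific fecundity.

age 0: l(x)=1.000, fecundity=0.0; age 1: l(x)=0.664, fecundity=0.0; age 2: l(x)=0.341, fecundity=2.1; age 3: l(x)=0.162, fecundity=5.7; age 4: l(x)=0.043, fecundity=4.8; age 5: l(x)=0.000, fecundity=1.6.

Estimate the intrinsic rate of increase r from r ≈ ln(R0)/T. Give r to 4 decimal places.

R0 = Σ lx·mx = 0 + 0 + 0.7161 + 0.9234 + 0.2064 + 0 = 1.8459
Σ x·lx·mx = 5.028; T = 5.028/1.8459 = 2.72387…
r ≈ ln(R0)/T = ln(1.8459)/2.72387… = 0.225035… → 0.2250

0.2250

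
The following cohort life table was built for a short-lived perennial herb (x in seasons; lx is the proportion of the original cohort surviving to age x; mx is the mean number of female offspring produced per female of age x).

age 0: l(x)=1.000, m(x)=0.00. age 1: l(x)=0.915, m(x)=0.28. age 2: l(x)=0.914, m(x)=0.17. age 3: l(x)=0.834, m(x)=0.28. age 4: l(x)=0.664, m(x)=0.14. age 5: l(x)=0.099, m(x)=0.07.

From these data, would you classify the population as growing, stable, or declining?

R0 = Σ lx·mx = 0 + 0.2562 + 0.15538 + 0.23352 + 0.09296 + 0.00693 = 0.74499
R0 < 1, so the population is declining.

declining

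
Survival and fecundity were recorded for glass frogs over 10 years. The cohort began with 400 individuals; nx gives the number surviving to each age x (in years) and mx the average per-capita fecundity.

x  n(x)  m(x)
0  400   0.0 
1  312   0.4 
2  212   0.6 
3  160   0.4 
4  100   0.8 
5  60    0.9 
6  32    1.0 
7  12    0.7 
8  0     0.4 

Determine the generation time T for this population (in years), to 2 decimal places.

2.88

lx = nx/n0 = nx/400: 1, 0.78, 0.53, 0.4, 0.25, 0.15, 0.08, 0.03, 0
lx·mx: 0, 0.312, 0.318, 0.16, 0.2, 0.135, 0.08, 0.021, 0 → R0 = 1.226
x·lx·mx: 0, 0.312, 0.636, 0.48, 0.8, 0.675, 0.48, 0.147, 0 → Σ = 3.53
T = 3.53 / 1.226 = 2.879282… → 2.88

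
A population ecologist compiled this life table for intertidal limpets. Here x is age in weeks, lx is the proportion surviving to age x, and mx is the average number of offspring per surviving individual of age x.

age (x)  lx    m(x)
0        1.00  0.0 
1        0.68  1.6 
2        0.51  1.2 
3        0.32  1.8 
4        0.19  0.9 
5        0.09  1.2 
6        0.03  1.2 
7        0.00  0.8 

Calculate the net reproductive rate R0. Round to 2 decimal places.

lx·mx by age: 0, 1.088, 0.612, 0.576, 0.171, 0.108, 0.036, 0
R0 = Σ lx·mx = 2.591 → 2.59

2.59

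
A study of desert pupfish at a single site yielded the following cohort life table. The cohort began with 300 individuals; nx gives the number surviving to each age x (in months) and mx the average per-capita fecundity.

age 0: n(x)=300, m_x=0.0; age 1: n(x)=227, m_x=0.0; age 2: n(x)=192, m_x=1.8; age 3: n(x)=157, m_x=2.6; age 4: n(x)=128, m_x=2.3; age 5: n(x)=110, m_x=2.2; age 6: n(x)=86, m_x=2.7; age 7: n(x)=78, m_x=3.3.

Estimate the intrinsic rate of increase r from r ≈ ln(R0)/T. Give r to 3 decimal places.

lx = nx/n0 = nx/300: 1, 0.75667…, 0.64, 0.52333…, 0.42667…, 0.36667…, 0.28667…, 0.26
R0 = Σ lx·mx = 0 + 0 + 1.152 + 1.36067… + 0.98133… + 0.80667… + 0.774… + 0.858 = 5.932667…
Σ x·lx·mx = 24.994667…; T = 24.994667…/5.932667… = 4.21306…
r ≈ ln(R0)/T = ln(5.932667…)/4.21306… = 0.42261… → 0.423

0.423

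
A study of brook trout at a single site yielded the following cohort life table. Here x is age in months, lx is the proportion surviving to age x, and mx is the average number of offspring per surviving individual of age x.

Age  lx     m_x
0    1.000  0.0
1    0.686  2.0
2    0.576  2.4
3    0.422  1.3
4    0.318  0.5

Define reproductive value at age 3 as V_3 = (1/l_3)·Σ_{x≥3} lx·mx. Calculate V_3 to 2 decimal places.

1.68

lx·mx for x ≥ 3: 0.5486, 0.159 → sum = 0.7076
V_3 = 0.7076 / l_3 = 0.7076 / 0.422 = 1.676777… → 1.68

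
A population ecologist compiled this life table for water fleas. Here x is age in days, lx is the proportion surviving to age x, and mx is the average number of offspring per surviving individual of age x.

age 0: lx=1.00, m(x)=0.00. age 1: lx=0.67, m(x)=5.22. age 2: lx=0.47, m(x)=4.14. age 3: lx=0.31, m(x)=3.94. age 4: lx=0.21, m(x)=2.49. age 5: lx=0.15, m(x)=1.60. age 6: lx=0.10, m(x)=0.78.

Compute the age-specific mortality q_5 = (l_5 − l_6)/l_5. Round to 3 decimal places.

0.333

q_5 = (l_5 − l_6) / l_5 = (0.15 − 0.1) / 0.15
     = 0.05 / 0.15 = 0.333333… → 0.333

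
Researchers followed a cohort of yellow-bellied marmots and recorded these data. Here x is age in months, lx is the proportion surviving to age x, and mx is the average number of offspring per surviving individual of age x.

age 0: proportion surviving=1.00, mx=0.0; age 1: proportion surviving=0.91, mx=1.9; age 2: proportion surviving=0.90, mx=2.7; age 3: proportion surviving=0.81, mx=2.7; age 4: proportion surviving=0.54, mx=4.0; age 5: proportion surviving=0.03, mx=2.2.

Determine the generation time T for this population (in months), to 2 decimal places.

2.58

lx·mx: 0, 1.729, 2.43, 2.187, 2.16, 0.066 → R0 = 8.572
x·lx·mx: 0, 1.729, 4.86, 6.561, 8.64, 0.33 → Σ = 22.12
T = 22.12 / 8.572 = 2.580495… → 2.58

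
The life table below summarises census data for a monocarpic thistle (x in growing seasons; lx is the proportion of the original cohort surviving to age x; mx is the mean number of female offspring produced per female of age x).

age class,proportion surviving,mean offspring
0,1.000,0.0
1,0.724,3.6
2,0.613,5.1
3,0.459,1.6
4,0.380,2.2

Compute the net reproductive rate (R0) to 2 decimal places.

lx·mx by age: 0, 2.6064, 3.1263, 0.7344, 0.836
R0 = Σ lx·mx = 7.3031 → 7.30

7.30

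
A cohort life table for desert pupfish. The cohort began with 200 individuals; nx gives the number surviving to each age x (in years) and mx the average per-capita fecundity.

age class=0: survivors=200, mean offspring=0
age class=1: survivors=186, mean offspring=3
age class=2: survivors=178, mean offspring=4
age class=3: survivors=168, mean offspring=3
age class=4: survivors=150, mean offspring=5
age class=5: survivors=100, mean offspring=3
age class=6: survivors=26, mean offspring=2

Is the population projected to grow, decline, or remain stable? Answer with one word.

lx = nx/n0 = nx/200: 1, 0.93, 0.89, 0.84, 0.75, 0.5, 0.13
R0 = Σ lx·mx = 0 + 2.79 + 3.56 + 2.52 + 3.75 + 1.5 + 0.26 = 14.38
R0 > 1, so the population is growing.

growing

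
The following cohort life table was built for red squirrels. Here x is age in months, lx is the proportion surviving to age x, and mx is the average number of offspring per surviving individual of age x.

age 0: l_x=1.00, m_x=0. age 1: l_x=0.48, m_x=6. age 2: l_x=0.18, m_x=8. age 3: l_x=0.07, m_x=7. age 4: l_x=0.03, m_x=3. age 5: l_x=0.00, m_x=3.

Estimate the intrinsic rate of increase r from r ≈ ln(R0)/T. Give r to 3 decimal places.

1.026

R0 = Σ lx·mx = 0 + 2.88 + 1.44 + 0.49 + 0.09 + 0 = 4.9
Σ x·lx·mx = 7.59; T = 7.59/4.9 = 1.54898…
r ≈ ln(R0)/T = ln(4.9)/1.54898… = 1.02599… → 1.026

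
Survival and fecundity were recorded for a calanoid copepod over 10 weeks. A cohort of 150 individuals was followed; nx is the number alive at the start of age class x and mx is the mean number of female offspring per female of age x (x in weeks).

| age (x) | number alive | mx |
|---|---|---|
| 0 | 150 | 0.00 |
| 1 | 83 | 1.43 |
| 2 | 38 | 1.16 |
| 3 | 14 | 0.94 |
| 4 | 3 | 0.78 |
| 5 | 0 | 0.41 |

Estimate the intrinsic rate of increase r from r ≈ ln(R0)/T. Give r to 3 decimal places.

lx = nx/n0 = nx/150: 1, 0.55333…, 0.25333…, 0.09333…, 0.02, 0
R0 = Σ lx·mx = 0 + 0.79127… + 0.29387… + 0.08773… + 0.0156 + 0 = 1.188467…
Σ x·lx·mx = 1.7046…; T = 1.7046…/1.188467… = 1.43429…
r ≈ ln(R0)/T = ln(1.188467…)/1.43429… = 0.12038… → 0.120

0.120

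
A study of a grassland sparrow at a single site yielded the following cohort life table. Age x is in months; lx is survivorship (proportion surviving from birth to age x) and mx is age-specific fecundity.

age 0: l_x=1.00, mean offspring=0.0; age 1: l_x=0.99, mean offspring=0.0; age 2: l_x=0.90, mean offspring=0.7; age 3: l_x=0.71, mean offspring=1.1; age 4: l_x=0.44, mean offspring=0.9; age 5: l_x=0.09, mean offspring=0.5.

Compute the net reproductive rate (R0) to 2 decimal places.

1.85

lx·mx by age: 0, 0, 0.63, 0.781, 0.396, 0.045
R0 = Σ lx·mx = 1.852 → 1.85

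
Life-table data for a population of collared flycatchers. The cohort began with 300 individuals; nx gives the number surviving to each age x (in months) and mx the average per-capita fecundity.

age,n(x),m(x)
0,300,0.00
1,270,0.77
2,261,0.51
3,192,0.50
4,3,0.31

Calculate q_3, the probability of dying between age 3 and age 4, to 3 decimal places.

lx = nx/n0 = nx/300: 1, 0.9, 0.87, 0.64, 0.01
q_3 = (l_3 − l_4) / l_3 = (0.64 − 0.01) / 0.64
     = 0.63 / 0.64 = 0.984375 → 0.984

0.984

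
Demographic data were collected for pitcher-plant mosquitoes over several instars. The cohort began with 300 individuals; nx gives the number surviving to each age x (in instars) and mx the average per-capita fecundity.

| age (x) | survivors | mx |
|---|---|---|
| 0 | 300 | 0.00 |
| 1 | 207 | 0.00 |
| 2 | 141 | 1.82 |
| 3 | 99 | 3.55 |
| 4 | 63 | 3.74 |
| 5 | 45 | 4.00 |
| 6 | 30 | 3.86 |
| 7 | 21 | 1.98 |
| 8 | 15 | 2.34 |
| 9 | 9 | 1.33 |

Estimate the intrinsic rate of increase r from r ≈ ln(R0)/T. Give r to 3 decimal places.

lx = nx/n0 = nx/300: 1, 0.69, 0.47, 0.33, 0.21, 0.15, 0.1, 0.07, 0.05, 0.03
R0 = Σ lx·mx = 0 + 0 + 0.8554 + 1.1715 + 0.7854 + 0.6 + 0.386 + 0.1386 + 0.117 + 0.0399 = 4.0938
Σ x·lx·mx = 15.9482; T = 15.9482/4.0938 = 3.8957…
r ≈ ln(R0)/T = ln(4.0938)/3.8957… = 0.3618… → 0.362

0.362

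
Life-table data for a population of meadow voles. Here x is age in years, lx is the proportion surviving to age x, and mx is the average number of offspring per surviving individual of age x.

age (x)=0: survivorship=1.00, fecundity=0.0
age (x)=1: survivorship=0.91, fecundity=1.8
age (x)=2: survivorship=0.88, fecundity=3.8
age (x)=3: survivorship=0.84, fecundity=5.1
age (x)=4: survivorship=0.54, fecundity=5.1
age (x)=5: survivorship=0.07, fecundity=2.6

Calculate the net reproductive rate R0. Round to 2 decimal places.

lx·mx by age: 0, 1.638, 3.344, 4.284, 2.754, 0.182
R0 = Σ lx·mx = 12.202 → 12.20

12.20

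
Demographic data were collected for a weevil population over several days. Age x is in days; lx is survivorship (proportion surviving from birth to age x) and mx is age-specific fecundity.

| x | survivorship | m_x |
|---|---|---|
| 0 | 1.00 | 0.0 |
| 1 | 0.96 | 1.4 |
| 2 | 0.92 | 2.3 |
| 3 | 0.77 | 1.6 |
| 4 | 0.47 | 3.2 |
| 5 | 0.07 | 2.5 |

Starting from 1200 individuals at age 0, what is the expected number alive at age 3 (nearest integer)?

924

Expected survivors = N0 · l_3 = 1200 × 0.77 = 924 → 924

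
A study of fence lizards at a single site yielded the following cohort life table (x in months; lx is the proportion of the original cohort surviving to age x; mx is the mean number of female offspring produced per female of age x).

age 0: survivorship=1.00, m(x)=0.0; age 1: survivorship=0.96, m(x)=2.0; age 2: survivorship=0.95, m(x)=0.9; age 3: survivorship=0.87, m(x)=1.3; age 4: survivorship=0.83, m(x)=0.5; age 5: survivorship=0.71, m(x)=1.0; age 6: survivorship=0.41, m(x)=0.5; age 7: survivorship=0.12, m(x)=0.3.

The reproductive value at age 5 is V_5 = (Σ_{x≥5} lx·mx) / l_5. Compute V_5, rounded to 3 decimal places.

lx·mx for x ≥ 5: 0.71, 0.205, 0.036 → sum = 0.951
V_5 = 0.951 / l_5 = 0.951 / 0.71 = 1.339437… → 1.339

1.339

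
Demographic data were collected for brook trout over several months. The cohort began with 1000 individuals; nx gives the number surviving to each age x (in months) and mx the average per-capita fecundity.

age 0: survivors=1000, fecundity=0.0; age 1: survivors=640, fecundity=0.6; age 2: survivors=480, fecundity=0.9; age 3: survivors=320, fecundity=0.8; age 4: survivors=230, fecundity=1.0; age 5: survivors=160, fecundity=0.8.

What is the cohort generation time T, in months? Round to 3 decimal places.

2.501

lx = nx/n0 = nx/1000: 1, 0.64, 0.48, 0.32, 0.23, 0.16
lx·mx: 0, 0.384, 0.432, 0.256, 0.23, 0.128 → R0 = 1.43
x·lx·mx: 0, 0.384, 0.864, 0.768, 0.92, 0.64 → Σ = 3.576
T = 3.576 / 1.43 = 2.500699… → 2.501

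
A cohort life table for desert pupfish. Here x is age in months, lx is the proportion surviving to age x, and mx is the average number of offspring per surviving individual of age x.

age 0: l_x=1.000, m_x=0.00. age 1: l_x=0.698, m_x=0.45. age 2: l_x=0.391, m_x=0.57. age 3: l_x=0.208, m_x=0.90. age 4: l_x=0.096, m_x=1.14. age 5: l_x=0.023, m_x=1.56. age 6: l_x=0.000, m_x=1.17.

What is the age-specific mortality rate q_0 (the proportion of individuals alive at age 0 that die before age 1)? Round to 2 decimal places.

0.30

q_0 = (l_0 − l_1) / l_0 = (1 − 0.698) / 1
     = 0.302 / 1 = 0.302 → 0.30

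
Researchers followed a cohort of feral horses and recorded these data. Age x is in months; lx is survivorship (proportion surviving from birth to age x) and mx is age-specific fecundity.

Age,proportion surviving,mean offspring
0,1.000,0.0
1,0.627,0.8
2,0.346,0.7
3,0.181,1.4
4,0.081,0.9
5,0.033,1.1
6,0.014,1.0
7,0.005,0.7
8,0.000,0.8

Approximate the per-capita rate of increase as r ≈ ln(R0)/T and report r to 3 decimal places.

R0 = Σ lx·mx = 0 + 0.5016 + 0.2422 + 0.2534 + 0.0729 + 0.0363 + 0.014 + 0.0035 + 0 = 1.1239
Σ x·lx·mx = 2.3278; T = 2.3278/1.1239 = 2.07118…
r ≈ ln(R0)/T = ln(1.1239)/2.07118… = 0.0564… → 0.056

0.056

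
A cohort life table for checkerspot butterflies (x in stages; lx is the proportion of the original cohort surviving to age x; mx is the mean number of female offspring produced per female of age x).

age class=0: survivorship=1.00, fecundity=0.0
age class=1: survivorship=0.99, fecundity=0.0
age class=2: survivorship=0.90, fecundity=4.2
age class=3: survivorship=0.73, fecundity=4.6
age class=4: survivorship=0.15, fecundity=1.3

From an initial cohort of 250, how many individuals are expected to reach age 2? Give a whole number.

225

Expected survivors = N0 · l_2 = 250 × 0.90 = 225 → 225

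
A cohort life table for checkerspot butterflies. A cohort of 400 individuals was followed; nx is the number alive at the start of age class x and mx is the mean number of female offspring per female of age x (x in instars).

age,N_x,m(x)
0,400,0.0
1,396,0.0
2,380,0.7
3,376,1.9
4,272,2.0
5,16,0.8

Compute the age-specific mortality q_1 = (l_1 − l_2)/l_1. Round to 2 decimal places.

lx = nx/n0 = nx/400: 1, 0.99, 0.95, 0.94, 0.68, 0.04
q_1 = (l_1 − l_2) / l_1 = (0.99 − 0.95) / 0.99
     = 0.04 / 0.99 = 0.040404… → 0.04

0.04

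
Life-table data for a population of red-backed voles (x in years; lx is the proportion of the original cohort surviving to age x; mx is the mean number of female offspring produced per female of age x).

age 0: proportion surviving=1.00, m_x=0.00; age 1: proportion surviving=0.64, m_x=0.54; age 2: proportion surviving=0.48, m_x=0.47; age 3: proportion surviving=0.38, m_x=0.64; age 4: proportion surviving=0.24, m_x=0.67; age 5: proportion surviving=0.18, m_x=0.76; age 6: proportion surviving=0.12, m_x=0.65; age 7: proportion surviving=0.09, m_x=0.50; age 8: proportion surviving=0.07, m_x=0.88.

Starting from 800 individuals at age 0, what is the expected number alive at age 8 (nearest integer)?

Expected survivors = N0 · l_8 = 800 × 0.07 = 56 → 56

56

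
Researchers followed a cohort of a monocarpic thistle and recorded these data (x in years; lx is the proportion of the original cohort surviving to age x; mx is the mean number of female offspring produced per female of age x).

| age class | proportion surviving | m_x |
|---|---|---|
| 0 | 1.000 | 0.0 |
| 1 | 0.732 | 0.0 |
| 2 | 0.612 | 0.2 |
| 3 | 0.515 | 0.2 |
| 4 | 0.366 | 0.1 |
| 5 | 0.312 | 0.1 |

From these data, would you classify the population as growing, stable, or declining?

declining

R0 = Σ lx·mx = 0 + 0 + 0.1224 + 0.103 + 0.0366 + 0.0312 = 0.2932
R0 < 1, so the population is declining.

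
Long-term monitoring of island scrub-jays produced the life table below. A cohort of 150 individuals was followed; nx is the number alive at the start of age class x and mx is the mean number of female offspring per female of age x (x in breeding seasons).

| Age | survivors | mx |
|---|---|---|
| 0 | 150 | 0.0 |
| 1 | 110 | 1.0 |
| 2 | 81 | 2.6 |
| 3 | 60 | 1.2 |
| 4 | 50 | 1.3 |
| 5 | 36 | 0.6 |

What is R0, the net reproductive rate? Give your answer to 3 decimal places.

3.195

lx = nx/n0 = nx/150: 1, 0.73333…, 0.54, 0.4, 0.33333…, 0.24
lx·mx by age: 0, 0.733333…, 1.404, 0.48, 0.433333…, 0.144
R0 = Σ lx·mx = 3.194667… → 3.195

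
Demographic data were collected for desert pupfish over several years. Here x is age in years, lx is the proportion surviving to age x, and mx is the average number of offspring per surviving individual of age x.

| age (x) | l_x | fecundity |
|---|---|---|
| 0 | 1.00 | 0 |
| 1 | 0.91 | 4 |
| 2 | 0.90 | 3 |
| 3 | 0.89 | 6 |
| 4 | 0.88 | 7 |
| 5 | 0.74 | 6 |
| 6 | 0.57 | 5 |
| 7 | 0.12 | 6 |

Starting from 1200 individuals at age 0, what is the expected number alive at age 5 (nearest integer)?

Expected survivors = N0 · l_5 = 1200 × 0.74 = 888 → 888

888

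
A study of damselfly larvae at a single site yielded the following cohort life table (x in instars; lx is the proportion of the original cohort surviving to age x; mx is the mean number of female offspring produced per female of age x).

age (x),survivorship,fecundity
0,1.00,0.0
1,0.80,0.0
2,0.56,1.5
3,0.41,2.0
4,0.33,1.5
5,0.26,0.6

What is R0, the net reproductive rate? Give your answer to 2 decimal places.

lx·mx by age: 0, 0, 0.84, 0.82, 0.495, 0.156
R0 = Σ lx·mx = 2.311 → 2.31

2.31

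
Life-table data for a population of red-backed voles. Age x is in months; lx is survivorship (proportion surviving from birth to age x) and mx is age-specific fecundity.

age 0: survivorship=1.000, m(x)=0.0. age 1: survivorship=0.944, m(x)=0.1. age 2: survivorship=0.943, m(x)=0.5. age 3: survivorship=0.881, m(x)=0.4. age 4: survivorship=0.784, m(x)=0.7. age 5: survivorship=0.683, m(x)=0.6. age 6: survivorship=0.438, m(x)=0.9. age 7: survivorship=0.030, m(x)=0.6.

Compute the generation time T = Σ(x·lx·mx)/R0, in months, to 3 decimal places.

lx·mx: 0, 0.0944, 0.4715, 0.3524, 0.5488, 0.4098, 0.3942, 0.018 → R0 = 2.2891
x·lx·mx: 0, 0.0944, 0.943, 1.0572, 2.1952, 2.049, 2.3652, 0.126 → Σ = 8.83
T = 8.83 / 2.2891 = 3.857411… → 3.857

3.857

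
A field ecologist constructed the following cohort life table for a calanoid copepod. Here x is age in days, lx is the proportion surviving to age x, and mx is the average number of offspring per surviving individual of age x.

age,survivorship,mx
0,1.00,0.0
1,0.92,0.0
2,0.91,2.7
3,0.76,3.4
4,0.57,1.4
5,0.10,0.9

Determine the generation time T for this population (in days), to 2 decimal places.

lx·mx: 0, 0, 2.457, 2.584, 0.798, 0.09 → R0 = 5.929
x·lx·mx: 0, 0, 4.914, 7.752, 3.192, 0.45 → Σ = 16.308
T = 16.308 / 5.929 = 2.750548… → 2.75

2.75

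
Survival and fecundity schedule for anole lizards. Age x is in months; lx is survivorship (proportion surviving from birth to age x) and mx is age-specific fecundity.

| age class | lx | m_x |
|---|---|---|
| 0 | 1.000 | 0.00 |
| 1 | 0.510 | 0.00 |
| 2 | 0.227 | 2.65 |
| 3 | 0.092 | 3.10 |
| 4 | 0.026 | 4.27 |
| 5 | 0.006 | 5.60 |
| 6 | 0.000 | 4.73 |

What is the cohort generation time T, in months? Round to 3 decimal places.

lx·mx: 0, 0, 0.60155, 0.2852, 0.11102, 0.0336, 0 → R0 = 1.03137
x·lx·mx: 0, 0, 1.2031, 0.8556, 0.44408, 0.168, 0 → Σ = 2.67078
T = 2.67078 / 1.03137 = 2.589546… → 2.590

2.590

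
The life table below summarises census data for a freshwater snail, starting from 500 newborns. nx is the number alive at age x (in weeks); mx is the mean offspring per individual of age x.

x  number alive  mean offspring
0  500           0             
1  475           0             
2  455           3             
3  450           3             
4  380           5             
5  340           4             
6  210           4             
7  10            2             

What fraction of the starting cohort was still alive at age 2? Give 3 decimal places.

0.910

l_2 = n_2/n_0 = 455/500 = 0.91 → 0.910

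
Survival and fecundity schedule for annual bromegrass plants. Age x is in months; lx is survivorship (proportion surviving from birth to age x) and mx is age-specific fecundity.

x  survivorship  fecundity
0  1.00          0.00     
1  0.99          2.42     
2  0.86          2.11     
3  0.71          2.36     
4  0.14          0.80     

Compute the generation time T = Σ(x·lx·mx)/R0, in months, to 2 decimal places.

1.92

lx·mx: 0, 2.3958, 1.8146, 1.6756, 0.112 → R0 = 5.998
x·lx·mx: 0, 2.3958, 3.6292, 5.0268, 0.448 → Σ = 11.4998
T = 11.4998 / 5.998 = 1.917272… → 1.92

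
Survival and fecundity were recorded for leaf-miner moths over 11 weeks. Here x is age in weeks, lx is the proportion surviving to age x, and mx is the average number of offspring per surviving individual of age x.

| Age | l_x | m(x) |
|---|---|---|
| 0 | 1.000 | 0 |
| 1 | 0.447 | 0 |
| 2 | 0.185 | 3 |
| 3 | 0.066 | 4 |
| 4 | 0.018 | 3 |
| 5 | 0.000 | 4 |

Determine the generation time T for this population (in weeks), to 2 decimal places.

lx·mx: 0, 0, 0.555, 0.264, 0.054, 0 → R0 = 0.873
x·lx·mx: 0, 0, 1.11, 0.792, 0.216, 0 → Σ = 2.118
T = 2.118 / 0.873 = 2.426117… → 2.43

2.43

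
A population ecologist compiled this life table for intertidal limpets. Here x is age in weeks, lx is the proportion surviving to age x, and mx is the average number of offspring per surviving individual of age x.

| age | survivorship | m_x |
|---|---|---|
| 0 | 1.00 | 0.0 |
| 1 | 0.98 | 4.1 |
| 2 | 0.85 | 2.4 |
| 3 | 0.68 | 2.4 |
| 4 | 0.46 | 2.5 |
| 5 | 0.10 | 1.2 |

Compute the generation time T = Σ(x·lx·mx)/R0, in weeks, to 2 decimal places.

2.03

lx·mx: 0, 4.018, 2.04, 1.632, 1.15, 0.12 → R0 = 8.96
x·lx·mx: 0, 4.018, 4.08, 4.896, 4.6, 0.6 → Σ = 18.194
T = 18.194 / 8.96 = 2.03058… → 2.03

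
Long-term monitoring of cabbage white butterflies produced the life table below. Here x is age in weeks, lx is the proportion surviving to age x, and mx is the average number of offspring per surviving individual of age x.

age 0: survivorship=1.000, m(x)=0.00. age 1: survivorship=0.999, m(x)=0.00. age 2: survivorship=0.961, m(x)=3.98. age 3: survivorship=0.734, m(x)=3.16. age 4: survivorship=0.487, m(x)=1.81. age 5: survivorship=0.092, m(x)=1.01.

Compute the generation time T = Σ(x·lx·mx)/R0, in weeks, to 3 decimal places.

2.613

lx·mx: 0, 0, 3.82478, 2.31944, 0.88147, 0.09292 → R0 = 7.11861
x·lx·mx: 0, 0, 7.64956, 6.95832, 3.52588, 0.4646 → Σ = 18.59836
T = 18.59836 / 7.11861 = 2.612639… → 2.613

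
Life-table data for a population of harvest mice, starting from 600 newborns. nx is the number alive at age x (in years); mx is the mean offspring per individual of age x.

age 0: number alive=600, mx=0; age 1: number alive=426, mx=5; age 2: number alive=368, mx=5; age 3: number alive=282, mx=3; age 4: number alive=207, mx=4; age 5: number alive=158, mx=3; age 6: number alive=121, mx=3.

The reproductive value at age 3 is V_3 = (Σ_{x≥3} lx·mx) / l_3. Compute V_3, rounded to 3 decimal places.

lx = nx/n0 = nx/600: 1, 0.71, 0.61333…, 0.47, 0.345, 0.26333…, 0.20167…
lx·mx for x ≥ 3: 1.41, 1.38, 0.79…, 0.605… → sum = 4.185…
V_3 = 4.185… / l_3 = 4.185… / 0.47 = 8.904255… → 8.904

8.904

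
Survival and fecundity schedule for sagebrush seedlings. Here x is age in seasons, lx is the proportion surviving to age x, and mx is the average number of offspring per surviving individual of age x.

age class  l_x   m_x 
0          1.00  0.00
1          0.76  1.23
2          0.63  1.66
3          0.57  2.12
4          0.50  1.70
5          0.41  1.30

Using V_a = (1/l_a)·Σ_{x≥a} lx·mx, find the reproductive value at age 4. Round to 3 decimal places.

lx·mx for x ≥ 4: 0.85, 0.533 → sum = 1.383
V_4 = 1.383 / l_4 = 1.383 / 0.5 = 2.766 → 2.766

2.766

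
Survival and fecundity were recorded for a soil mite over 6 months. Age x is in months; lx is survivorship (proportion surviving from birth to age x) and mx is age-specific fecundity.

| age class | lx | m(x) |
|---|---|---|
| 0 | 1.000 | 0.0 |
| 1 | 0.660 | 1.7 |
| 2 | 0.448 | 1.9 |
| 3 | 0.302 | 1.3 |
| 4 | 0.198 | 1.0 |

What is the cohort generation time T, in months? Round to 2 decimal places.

lx·mx: 0, 1.122, 0.8512, 0.3926, 0.198 → R0 = 2.5638
x·lx·mx: 0, 1.122, 1.7024, 1.1778, 0.792 → Σ = 4.7942
T = 4.7942 / 2.5638 = 1.869959… → 1.87

1.87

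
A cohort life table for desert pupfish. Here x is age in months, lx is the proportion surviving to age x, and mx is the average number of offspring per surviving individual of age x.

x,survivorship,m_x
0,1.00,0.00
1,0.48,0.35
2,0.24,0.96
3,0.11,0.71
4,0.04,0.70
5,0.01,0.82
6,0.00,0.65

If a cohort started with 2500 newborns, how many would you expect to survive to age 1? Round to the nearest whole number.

Expected survivors = N0 · l_1 = 2500 × 0.48 = 1200 → 1200

1200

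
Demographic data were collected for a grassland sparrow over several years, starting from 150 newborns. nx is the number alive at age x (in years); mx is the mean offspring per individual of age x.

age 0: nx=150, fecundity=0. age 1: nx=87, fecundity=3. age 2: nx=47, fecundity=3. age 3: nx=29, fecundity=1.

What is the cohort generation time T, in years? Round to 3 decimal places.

1.462

lx = nx/n0 = nx/150: 1, 0.58, 0.31333…, 0.19333…
lx·mx: 0, 1.74, 0.94…, 0.193333… → R0 = 2.873333…
x·lx·mx: 0, 1.74, 1.88…, 0.58… → Σ = 4.2…
T = 4.2… / 2.873333… = 1.461717… → 1.462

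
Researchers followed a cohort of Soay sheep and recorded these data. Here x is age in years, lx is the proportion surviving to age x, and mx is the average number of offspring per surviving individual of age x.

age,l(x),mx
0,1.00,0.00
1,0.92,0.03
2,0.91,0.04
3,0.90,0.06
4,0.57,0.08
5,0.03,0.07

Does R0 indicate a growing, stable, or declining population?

declining

R0 = Σ lx·mx = 0 + 0.0276 + 0.0364 + 0.054 + 0.0456 + 0.0021 = 0.1657
R0 < 1, so the population is declining.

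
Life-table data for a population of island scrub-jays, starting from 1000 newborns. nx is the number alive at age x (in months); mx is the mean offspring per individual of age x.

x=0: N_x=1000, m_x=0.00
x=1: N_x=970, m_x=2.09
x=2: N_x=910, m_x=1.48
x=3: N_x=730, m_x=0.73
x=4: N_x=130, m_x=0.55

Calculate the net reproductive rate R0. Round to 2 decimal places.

lx = nx/n0 = nx/1000: 1, 0.97, 0.91, 0.73, 0.13
lx·mx by age: 0, 2.0273, 1.3468, 0.5329, 0.0715
R0 = Σ lx·mx = 3.9785 → 3.98

3.98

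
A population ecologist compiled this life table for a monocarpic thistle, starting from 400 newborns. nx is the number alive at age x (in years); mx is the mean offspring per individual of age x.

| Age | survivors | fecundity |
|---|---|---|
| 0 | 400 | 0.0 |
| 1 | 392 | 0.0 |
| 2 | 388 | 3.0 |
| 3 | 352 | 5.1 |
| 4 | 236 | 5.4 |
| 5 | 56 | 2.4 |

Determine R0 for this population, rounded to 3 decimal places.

10.920

lx = nx/n0 = nx/400: 1, 0.98, 0.97, 0.88, 0.59, 0.14
lx·mx by age: 0, 0, 2.91, 4.488, 3.186, 0.336
R0 = Σ lx·mx = 10.92 → 10.920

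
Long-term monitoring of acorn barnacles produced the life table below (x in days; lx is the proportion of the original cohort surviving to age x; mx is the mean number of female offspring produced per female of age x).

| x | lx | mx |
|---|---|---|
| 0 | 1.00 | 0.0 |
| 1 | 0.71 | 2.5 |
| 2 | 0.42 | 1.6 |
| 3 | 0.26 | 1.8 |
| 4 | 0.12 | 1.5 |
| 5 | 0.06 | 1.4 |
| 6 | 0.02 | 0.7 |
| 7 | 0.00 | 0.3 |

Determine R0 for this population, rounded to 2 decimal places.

lx·mx by age: 0, 1.775, 0.672, 0.468, 0.18, 0.084, 0.014, 0
R0 = Σ lx·mx = 3.193 → 3.19

3.19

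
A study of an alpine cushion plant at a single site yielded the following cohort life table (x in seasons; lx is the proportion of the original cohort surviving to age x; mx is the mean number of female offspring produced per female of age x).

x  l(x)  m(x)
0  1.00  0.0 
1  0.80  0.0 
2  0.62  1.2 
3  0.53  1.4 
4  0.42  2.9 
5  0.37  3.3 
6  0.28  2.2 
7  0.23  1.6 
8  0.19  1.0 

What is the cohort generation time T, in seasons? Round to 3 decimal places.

4.409

lx·mx: 0, 0, 0.744, 0.742, 1.218, 1.221, 0.616, 0.368, 0.19 → R0 = 5.099
x·lx·mx: 0, 0, 1.488, 2.226, 4.872, 6.105, 3.696, 2.576, 1.52 → Σ = 22.483
T = 22.483 / 5.099 = 4.409296… → 4.409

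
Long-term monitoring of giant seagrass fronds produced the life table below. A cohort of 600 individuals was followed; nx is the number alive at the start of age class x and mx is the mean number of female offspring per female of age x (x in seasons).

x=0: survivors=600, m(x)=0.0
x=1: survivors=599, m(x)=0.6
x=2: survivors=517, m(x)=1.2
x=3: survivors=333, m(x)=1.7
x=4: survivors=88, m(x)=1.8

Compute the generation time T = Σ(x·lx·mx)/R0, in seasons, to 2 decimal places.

lx = nx/n0 = nx/600: 1, 0.99833…, 0.86167…, 0.555, 0.14667…
lx·mx: 0, 0.599…, 1.034…, 0.9435, 0.264… → R0 = 2.8405…
x·lx·mx: 0, 0.599…, 2.068…, 2.8305, 1.056… → Σ = 6.5535…
T = 6.5535… / 2.8405… = 2.307164… → 2.31

2.31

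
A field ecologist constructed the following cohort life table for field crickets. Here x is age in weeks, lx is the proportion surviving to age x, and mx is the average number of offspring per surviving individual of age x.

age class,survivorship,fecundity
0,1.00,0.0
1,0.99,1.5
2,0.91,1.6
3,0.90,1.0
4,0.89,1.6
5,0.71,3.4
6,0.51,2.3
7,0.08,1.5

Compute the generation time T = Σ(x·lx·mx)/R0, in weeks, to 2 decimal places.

3.65

lx·mx: 0, 1.485, 1.456, 0.9, 1.424, 2.414, 1.173, 0.12 → R0 = 8.972
x·lx·mx: 0, 1.485, 2.912, 2.7, 5.696, 12.07, 7.038, 0.84 → Σ = 32.741
T = 32.741 / 8.972 = 3.649242… → 3.65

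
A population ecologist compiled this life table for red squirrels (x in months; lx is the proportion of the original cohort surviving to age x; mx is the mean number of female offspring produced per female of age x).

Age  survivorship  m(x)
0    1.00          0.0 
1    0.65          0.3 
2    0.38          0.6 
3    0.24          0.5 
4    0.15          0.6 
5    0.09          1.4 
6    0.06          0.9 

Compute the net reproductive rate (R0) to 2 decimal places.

0.81

lx·mx by age: 0, 0.195, 0.228, 0.12, 0.09, 0.126, 0.054
R0 = Σ lx·mx = 0.813 → 0.81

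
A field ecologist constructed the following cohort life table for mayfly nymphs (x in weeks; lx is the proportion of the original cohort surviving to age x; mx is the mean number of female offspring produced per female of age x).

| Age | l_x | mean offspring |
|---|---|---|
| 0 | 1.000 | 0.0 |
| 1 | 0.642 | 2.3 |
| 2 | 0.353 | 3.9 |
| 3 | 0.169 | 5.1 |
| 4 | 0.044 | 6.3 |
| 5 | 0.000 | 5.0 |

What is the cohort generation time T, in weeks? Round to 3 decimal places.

1.985

lx·mx: 0, 1.4766, 1.3767, 0.8619, 0.2772, 0 → R0 = 3.9924
x·lx·mx: 0, 1.4766, 2.7534, 2.5857, 1.1088, 0 → Σ = 7.9245
T = 7.9245 / 3.9924 = 1.984896… → 1.985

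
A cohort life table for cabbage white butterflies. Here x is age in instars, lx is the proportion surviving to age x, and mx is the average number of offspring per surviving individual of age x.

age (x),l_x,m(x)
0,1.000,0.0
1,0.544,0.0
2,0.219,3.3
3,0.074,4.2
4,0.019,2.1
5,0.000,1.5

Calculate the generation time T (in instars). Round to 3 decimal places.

2.364

lx·mx: 0, 0, 0.7227, 0.3108, 0.0399, 0 → R0 = 1.0734
x·lx·mx: 0, 0, 1.4454, 0.9324, 0.1596, 0 → Σ = 2.5374
T = 2.5374 / 1.0734 = 2.36389… → 2.364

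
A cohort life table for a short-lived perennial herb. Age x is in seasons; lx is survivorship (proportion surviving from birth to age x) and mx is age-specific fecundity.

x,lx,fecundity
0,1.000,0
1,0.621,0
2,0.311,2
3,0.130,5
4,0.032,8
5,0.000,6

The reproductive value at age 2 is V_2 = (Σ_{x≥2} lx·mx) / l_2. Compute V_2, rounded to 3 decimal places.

lx·mx for x ≥ 2: 0.622, 0.65, 0.256, 0 → sum = 1.528
V_2 = 1.528 / l_2 = 1.528 / 0.311 = 4.913183… → 4.913

4.913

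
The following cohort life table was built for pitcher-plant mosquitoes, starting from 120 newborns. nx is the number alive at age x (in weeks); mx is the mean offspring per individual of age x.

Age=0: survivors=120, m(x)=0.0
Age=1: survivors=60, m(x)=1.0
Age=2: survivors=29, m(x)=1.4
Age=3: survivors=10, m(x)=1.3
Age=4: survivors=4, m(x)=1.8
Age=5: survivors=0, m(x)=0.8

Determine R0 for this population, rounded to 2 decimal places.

1.01

lx = nx/n0 = nx/120: 1, 0.5, 0.24167…, 0.08333…, 0.03333…, 0
lx·mx by age: 0, 0.5, 0.338333…, 0.108333…, 0.06…, 0
R0 = Σ lx·mx = 1.006667… → 1.01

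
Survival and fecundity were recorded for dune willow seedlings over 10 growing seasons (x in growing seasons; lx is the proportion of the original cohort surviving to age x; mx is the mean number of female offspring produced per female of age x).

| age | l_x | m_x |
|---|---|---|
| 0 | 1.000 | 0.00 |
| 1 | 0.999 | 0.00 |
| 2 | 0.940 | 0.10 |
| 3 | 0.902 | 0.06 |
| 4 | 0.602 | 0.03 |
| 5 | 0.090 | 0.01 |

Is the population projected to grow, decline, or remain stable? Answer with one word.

R0 = Σ lx·mx = 0 + 0 + 0.094 + 0.05412 + 0.01806 + 0.0009 = 0.16708
R0 < 1, so the population is declining.

declining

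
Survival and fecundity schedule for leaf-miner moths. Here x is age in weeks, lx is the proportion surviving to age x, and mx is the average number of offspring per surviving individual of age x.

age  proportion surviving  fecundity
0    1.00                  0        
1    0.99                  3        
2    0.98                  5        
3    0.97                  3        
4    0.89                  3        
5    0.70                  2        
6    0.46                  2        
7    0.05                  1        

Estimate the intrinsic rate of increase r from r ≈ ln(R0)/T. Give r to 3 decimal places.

R0 = Σ lx·mx = 0 + 2.97 + 4.9 + 2.91 + 2.67 + 1.4 + 0.92 + 0.05 = 15.82
Σ x·lx·mx = 45.05; T = 45.05/15.82 = 2.84766…
r ≈ ln(R0)/T = ln(15.82)/2.84766… = 0.96966… → 0.970

0.970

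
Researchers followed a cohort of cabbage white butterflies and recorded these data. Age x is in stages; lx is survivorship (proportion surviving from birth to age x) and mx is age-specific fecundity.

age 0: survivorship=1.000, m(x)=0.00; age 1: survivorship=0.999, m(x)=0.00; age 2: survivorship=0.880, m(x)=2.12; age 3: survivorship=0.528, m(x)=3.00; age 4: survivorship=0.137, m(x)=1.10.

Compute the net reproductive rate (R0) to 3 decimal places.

lx·mx by age: 0, 0, 1.8656, 1.584, 0.1507
R0 = Σ lx·mx = 3.6003 → 3.600

3.600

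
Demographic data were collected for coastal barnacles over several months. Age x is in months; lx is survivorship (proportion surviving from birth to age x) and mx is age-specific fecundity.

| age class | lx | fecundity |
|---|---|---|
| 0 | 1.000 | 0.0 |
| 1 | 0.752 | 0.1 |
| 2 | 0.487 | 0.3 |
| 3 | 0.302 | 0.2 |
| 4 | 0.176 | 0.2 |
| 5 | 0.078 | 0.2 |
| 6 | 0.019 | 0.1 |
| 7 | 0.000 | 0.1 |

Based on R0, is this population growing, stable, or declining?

R0 = Σ lx·mx = 0 + 0.0752 + 0.1461 + 0.0604 + 0.0352 + 0.0156 + 0.0019 + 0 = 0.3344
R0 < 1, so the population is declining.

declining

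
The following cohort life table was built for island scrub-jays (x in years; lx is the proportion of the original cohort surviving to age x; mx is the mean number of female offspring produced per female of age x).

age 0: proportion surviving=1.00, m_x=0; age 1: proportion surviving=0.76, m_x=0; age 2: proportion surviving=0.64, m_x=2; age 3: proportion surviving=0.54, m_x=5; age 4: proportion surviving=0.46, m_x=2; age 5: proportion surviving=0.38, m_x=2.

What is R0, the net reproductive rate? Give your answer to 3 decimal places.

lx·mx by age: 0, 0, 1.28, 2.7, 0.92, 0.76
R0 = Σ lx·mx = 5.66 → 5.660

5.660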